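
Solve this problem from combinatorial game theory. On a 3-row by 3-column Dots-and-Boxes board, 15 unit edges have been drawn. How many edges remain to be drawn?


Grid: 3 x 3 boxes, i.e. 4 rows and 4 columns of dots.
Horizontal edges: (rows + 1) * cols = 4 * 3 = 12
Vertical edges: rows * (cols + 1) = 3 * 4 = 12
Total edges: 12 + 12 = 24
Edges drawn: 15
Remaining: 24 - 15 = 9

9


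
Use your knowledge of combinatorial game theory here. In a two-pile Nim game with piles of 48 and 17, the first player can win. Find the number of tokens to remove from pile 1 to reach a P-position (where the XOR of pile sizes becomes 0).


Piles: 48 and 17
Current XOR: 48 XOR 17 = 33 (non-zero, so this is an N-position).
To make the XOR zero, we need to find a move that balances the piles.
For pile 1 (size 48): target = 48 XOR 33 = 17
We reduce pile 1 from 48 to 17.
Tokens removed: 48 - 17 = 31
Verification: 17 XOR 17 = 0

31


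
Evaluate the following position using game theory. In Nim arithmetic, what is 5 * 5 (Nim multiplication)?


Nim multiplication is bilinear over XOR: (u XOR v) * w = (u*w) XOR (v*w).
So we split each operand into its bit components and XOR the pairwise Nim products.
5 = 1 + 4 (as XOR of powers of 2).
5 = 1 + 4 (as XOR of powers of 2).
Using the standard Nim-product table on single bits:
  2*2 = 3,   2*4 = 8,   2*8 = 12,
  4*4 = 6,   4*8 = 11,  8*8 = 13,
and  1*x = x (identity), k*l = l*k (commutative).
Pairwise Nim products:
  1 * 1 = 1
  1 * 4 = 4
  4 * 1 = 4
  4 * 4 = 6
XOR them: 1 XOR 4 XOR 4 XOR 6 = 7.
Result: 5 * 5 = 7 (in Nim).

7


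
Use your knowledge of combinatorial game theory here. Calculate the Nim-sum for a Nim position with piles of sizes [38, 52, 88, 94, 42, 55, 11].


We need the XOR (exclusive or) of all pile sizes.
After XOR-ing pile 1 (size 38): 0 XOR 38 = 38
After XOR-ing pile 2 (size 52): 38 XOR 52 = 18
After XOR-ing pile 3 (size 88): 18 XOR 88 = 74
After XOR-ing pile 4 (size 94): 74 XOR 94 = 20
After XOR-ing pile 5 (size 42): 20 XOR 42 = 62
After XOR-ing pile 6 (size 55): 62 XOR 55 = 9
After XOR-ing pile 7 (size 11): 9 XOR 11 = 2
The Nim-value of this position is 2.

2


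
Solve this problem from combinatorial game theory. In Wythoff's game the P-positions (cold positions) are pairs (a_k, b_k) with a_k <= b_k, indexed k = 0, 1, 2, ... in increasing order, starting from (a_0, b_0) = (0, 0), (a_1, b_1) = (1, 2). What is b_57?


By Wythoff's theorem, a_k = floor(k * phi) and b_k = floor(k * phi^2) = a_k + k, where phi = (1 + sqrt(5))/2 is the golden ratio.
phi = (1 + sqrt(5))/2 = 1.618034
phi^2 = phi + 1 = 2.618034
k = 57
k * phi^2 = 57 * 2.618034 = 149.227937
b_57 = floor(k * phi^2) = 149 (check: a_57 + k = 92 + 57 = 149)

149


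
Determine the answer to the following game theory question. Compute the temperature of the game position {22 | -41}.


The game is {22 | -41}, a switch {a | b} with numbers a > b.
Cooling {a | b} by t gives {a - t | b + t}, which stops being hot when a - t = b + t, i.e. at t = (a - b)/2. So the temperature of a switch is (a - b)/2.
Temperature = (Left option - Right option) / 2
= (22 - (-41)) / 2
= 63 / 2
= 63/2

63/2


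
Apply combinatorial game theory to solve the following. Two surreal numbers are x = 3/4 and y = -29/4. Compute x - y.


x = 3/4, y = -29/4
Converting to common denominator: 4
x = 3/4, y = -29/4
x - y = 3/4 - -29/4 = 8

8


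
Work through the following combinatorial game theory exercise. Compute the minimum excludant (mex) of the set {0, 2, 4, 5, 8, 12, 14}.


Set = {0, 2, 4, 5, 8, 12, 14}
0 is in the set.
1 is NOT in the set. This is the mex.
mex = 1

1


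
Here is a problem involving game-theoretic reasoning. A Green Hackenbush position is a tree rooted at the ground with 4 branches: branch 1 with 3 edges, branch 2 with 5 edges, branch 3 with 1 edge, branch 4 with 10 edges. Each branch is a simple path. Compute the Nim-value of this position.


The tree has 4 branches from the ground vertex.
In Green Hackenbush, the Nim-value of a simple path of length k is k.
Branch 1: length 3, Nim-value = 3
Branch 2: length 5, Nim-value = 5
Branch 3: length 1, Nim-value = 1
Branch 4: length 10, Nim-value = 10
Total Nim-value = XOR of all branch values:
0 XOR 3 = 3
3 XOR 5 = 6
6 XOR 1 = 7
7 XOR 10 = 13
Nim-value of the tree = 13

13


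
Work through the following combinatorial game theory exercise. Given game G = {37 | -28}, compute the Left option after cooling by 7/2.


Original game: {37 | -28} (a switch {a | b} with a > b).
Cooling by t (for t below the temperature (a - b)/2 = 65/2) taxes each move by t: {a | b} cooled by t is {a - t | b + t}.
Cooling amount: t = 7/2
Cooled Left option: 37 - 7/2 = 67/2
Cooled Right option: -28 + 7/2 = -49/2
Cooled game: {67/2 | -49/2}
Left option = 67/2

67/2


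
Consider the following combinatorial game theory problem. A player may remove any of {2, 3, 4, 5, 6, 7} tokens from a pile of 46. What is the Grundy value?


The subtraction set is S = {2, 3, 4, 5, 6, 7}.
G(k) = mex{ G(k - s) : s in S, s <= k }. We compute iteratively: G(0) = 0.
G(1) = mex({}) = 0
G(2) = mex({0}) = 1
G(3) = mex({0}) = 1
G(4) = mex({0, 1}) = 2
G(5) = mex({0, 1}) = 2
G(6) = mex({0, 1, 2}) = 3
G(7) = mex({0, 1, 2}) = 3
G(8) = mex({0, 1, 2, 3}) = 4
G(9) = mex({1, 2, 3}) = 0
G(10) = mex({1, 2, 3, 4}) = 0
G(11) = mex({0, 2, 3, 4}) = 1
G(12) = mex({0, 2, 3, 4}) = 1
G(13) = mex({0, 1, 3, 4}) = 2
G(14) = mex({0, 1, 3, 4}) = 2
G(15) = mex({0, 1, 2, 4}) = 3
Observe that G(9)..G(15) = 0, 0, 1, 1, 2, 2, 3 repeats G(0)..G(6) = 0, 0, 1, 1, 2, 2, 3.
For k >= max(S) = 7, G(k) is determined by the previous 7 values G(k-7)..G(k-1); a window of 7 consecutive values has recurred shifted by 9, so by induction G(k + 9) = G(k) for all k >= 0: the sequence is periodic from the start with period 9.
One period: G(0..8) = 0, 0, 1, 1, 2, 2, 3, 3, 4.
46 mod 9 = 1, so G(46) = G(1) = 0.

0


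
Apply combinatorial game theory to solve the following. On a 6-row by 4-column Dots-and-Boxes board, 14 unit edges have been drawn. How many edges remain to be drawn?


Grid: 6 x 4 boxes, i.e. 7 rows and 5 columns of dots.
Horizontal edges: (rows + 1) * cols = 7 * 4 = 28
Vertical edges: rows * (cols + 1) = 6 * 5 = 30
Total edges: 28 + 30 = 58
Edges drawn: 14
Remaining: 58 - 14 = 44

44


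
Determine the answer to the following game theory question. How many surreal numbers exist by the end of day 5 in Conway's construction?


Day 0: {|} = 0 is born. Count = 1.
Day n: the number of surreal numbers born by day n is 2^(n+1) - 1.
By day 0: 2^1 - 1 = 1
By day 1: 2^2 - 1 = 3
By day 2: 2^3 - 1 = 7
By day 3: 2^4 - 1 = 15
By day 4: 2^5 - 1 = 31
By day 5: 2^6 - 1 = 63
By day 5: 63 surreal numbers.

63


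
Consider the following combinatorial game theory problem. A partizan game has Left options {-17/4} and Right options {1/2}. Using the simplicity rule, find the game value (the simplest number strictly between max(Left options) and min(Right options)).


Left options: {-17/4}, max = -17/4
Right options: {1/2}, min = 1/2
All options are numbers and max(Left) < min(Right), so by the simplicity theorem the value is the simplest (earliest-born) number strictly between -17/4 and 1/2.
Integers -4 through 0 all lie strictly between -17/4 and 1/2.
Among integers, the simplest (lowest birthday = smallest |n|; 0 is born on day 0, +-n on day n) is 0.
No non-integer in the interval can be simpler: if x is a non-integer in the interval, then floor(x) or ceil(x) also lies in the interval (the interval contains an integer), and both are proper prefixes of x's sign expansion, i.e. born earlier. So the game value is 0.
Game value = 0

0


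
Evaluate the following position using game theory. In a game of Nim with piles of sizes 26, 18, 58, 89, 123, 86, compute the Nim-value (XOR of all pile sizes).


We need the XOR (exclusive or) of all pile sizes.
After XOR-ing pile 1 (size 26): 0 XOR 26 = 26
After XOR-ing pile 2 (size 18): 26 XOR 18 = 8
After XOR-ing pile 3 (size 58): 8 XOR 58 = 50
After XOR-ing pile 4 (size 89): 50 XOR 89 = 107
After XOR-ing pile 5 (size 123): 107 XOR 123 = 16
After XOR-ing pile 6 (size 86): 16 XOR 86 = 70
The Nim-value of this position is 70.

70


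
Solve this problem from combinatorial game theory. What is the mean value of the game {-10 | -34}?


Game = {-10 | -34}, a switch {a | b} with numbers a > b.
Its thermograph has left wall a - t and right wall b + t, which meet at t = (a - b)/2, where both equal (a + b)/2. So the mast (mean value) is at (a + b)/2.
Mean = (-10 + (-34))/2 = -44/2 = -22

-22


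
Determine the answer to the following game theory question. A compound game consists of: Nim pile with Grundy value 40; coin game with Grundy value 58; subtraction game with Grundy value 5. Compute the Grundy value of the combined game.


By the Sprague-Grundy theorem, the Grundy value of a sum of games is the XOR of individual Grundy values.
Nim pile: Grundy value = 40. Running XOR: 0 XOR 40 = 40
coin game: Grundy value = 58. Running XOR: 40 XOR 58 = 18
subtraction game: Grundy value = 5. Running XOR: 18 XOR 5 = 23
The combined Grundy value is 23.

23


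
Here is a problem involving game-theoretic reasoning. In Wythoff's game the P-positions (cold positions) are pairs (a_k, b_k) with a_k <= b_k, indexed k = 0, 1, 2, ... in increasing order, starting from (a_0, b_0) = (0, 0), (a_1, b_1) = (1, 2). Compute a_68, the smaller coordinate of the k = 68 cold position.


By Wythoff's theorem, a_k = floor(k * phi) and b_k = floor(k * phi^2) = a_k + k, where phi = (1 + sqrt(5))/2 is the golden ratio.
phi = (1 + sqrt(5))/2 = 1.618034
k = 68
k * phi = 68 * 1.618034 = 110.026311
a_68 = floor(k * phi) = 110

110


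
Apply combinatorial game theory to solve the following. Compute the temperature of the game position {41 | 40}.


The game is {41 | 40}, a switch {a | b} with numbers a > b.
Cooling {a | b} by t gives {a - t | b + t}, which stops being hot when a - t = b + t, i.e. at t = (a - b)/2. So the temperature of a switch is (a - b)/2.
Temperature = (Left option - Right option) / 2
= (41 - (40)) / 2
= 1 / 2
= 1/2

1/2


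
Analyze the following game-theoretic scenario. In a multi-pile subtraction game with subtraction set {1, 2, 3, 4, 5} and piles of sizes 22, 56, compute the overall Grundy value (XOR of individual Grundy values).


Subtraction set: {1, 2, 3, 4, 5}
For this subtraction set, G(n) = n mod 6 (period = max + 1 = 6).
Pile 1 (size 22): G(22) = 22 mod 6 = 4
Pile 2 (size 56): G(56) = 56 mod 6 = 2
Total Grundy value = XOR of all: 4 XOR 2 = 6

6


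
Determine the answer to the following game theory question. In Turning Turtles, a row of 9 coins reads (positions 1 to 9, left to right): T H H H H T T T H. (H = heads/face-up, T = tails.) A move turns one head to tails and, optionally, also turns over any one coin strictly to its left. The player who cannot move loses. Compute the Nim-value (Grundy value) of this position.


Coins: T H H H H T T T H
Key fact: a single head at position k behaves exactly like a Nim heap of size k (turning it to T and optionally flipping a coin at j < k corresponds to moving the heap from k to j, or to 0), and heads combine as a disjunctive sum (two heads at the same place would cancel, matching j XOR j = 0). So the Nim-value is the XOR of the 1-indexed positions of the heads.
Face-up positions (1-indexed): [2, 3, 4, 5, 9]
XOR 0 with 2: 0 XOR 2 = 2
XOR 2 with 3: 2 XOR 3 = 1
XOR 1 with 4: 1 XOR 4 = 5
XOR 5 with 5: 5 XOR 5 = 0
XOR 0 with 9: 0 XOR 9 = 9
Nim-value = 9

9


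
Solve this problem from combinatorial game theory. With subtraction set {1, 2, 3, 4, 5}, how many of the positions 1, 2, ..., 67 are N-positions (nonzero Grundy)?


Subtraction set S = {1, 2, 3, 4, 5}, so G(n) = n mod 6.
G(n) = 0 when n is a multiple of 6.
Multiples of 6 in [1, 67]: 11
N-positions (nonzero Grundy) = 67 - 11 = 56

56


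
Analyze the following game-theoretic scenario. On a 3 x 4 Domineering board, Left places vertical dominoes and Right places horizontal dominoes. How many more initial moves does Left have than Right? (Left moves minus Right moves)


Board is 3 x 4 (rows x cols).
Left (vertical) placements: (rows-1) * cols = 2 * 4 = 8
Right (horizontal) placements: rows * (cols-1) = 3 * 3 = 9
Advantage = Left - Right = 8 - 9 = -1

-1


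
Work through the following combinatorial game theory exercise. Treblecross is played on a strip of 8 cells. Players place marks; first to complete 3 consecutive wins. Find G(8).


Treblecross: place X on empty cells; 3-in-a-row wins.
Playing within two cells of an existing X lets the opponent win at once, so sensible play treats the cells i-2..i+2 around each X as dead. The player left with no safe cell loses, so this is a normal-play take-away game on strips of safe cells.
Placing X at cell i (0-indexed) of a strip of k safe cells leaves independent strips of sizes max(0, i-2) and max(0, k-i-3). Hence G(k) = mex{ G(max(0,i-2)) XOR G(max(0,k-i-3)) : 0 <= i < k }, with G(0) = 0.
G(1): splits (0,0):0^0=0 -> mex({0}) = 1
G(2): splits (0,0):0^0=0 -> mex({0}) = 1
G(3): splits (0,0):0^0=0 -> mex({0}) = 1
G(4): splits (0,1):0^1=1 (0,0):0^0=0 -> mex({0, 1}) = 2
G(5): splits (0,2):0^1=1 (0,1):0^1=1 (0,0):0^0=0 -> mex({0, 1}) = 2
G(6) = mex({1}) = 0
G(7) = mex({0, 1, 2}) = 3
G(8) = mex({0, 1, 2}) = 3
Therefore G(8) = 3.

3


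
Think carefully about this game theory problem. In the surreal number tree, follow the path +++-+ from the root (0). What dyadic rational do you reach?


Sign expansion: +++-+
Rule: track bounds (lo, hi), initially (-inf, +inf). On '+', the current value becomes lo and we move to the simplest number in (value, hi): value + 1 if hi = +inf, otherwise the midpoint (value + hi)/2. On '-', the current value becomes hi and we move to value - 1 if lo = -inf, otherwise the midpoint (lo + value)/2.
Start at 0.
Step 1: sign = +, move right. Bounds: (0, +inf). Value = 1
Step 2: sign = +, move right. Bounds: (1, +inf). Value = 2
Step 3: sign = +, move right. Bounds: (2, +inf). Value = 3
Step 4: sign = -, move left. Bounds: (2, 3). Value = 5/2
Step 5: sign = +, move right. Bounds: (5/2, 3). Value = 11/4
The surreal number with sign expansion +++-+ is 11/4.

11/4


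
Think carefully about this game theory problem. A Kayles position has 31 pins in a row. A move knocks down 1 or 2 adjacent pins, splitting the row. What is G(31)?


Kayles: a move removes 1 or 2 adjacent pins from a contiguous row.
Removing pins from a row of k leaves two independent rows (a, b) with a + b = k - 1 (one pin) or a + b = k - 2 (two pins); an end removal gives a = 0.
By Sprague-Grundy, G(k) = mex{ G(a) XOR G(b) } over all these splits. G(0) = 0.
G(1): splits (0,0):0^0=0 -> mex({0}) = 1
G(2): splits (0,1):0^1=1 (0,0):0^0=0 -> mex({0, 1}) = 2
G(3): splits (0,2):0^2=2 (1,1):1^1=0 (0,1):0^1=1 -> mex({0, 1, 2}) = 3
G(4): splits (0,3):0^3=3 (1,2):1^2=3 (0,2):0^2=2 (1,1):1^1=0 -> mex({0, 2, 3}) = 1
G(5): splits (0,4):0^1=1 (1,3):1^3=2 (2,2):2^2=0 (0,3):0^3=3 (1,2):1^2=3 -> mex({0, 1, 2, 3}) = 4
G(6) = mex({0, 1, 2, 4}) = 3
G(7) = mex({0, 1, 3, 4, 5}) = 2
G(8) = mex({0, 2, 3, 5, 6}) = 1
G(9) = mex({0, 1, 2, 3, 6, 7}) = 4
G(10) = mex({0, 1, 3, 4, 5, 7}) = 2
G(11) = mex({0, 1, 2, 3, 4, 5}) = 6
G(12) = mex({0, 1, 2, 3, 5, 6, 7}) = 4
G(13) = mex({0, 2, 3, 4, 6, 7}) = 1
G(14) = mex({0, 1, 4, 5, 6, 7}) = 2
G(15) = mex({0, 1, 2, 3, 4, 5, 6}) = 7
G(16) = mex({0, 2, 3, 5, 6, 7}) = 1
G(17) = mex({0, 1, 2, 3, 5, 6, 7}) = 4
G(18) = mex({0, 1, 2, 4, 5, 6}) = 3
G(19) = mex({0, 1, 3, 4, 5, 7}) = 2
G(20) = mex({0, 2, 3, 4, 5, 6, 7}) = 1
G(21) = mex({0, 1, 2, 3, 5, 6, 7}) = 4
G(22) = mex({0, 1, 2, 3, 4, 5, 7}) = 6
G(23) = mex({0, 1, 2, 3, 4, 5, 6}) = 7
G(24) = mex({0, 1, 2, 3, 5, 6, 7}) = 4
G(25) = mex({0, 2, 3, 4, 6, 7}) = 1
G(26) = mex({0, 1, 3, 4, 5, 6, 7}) = 2
G(27) = mex({0, 1, 2, 3, 4, 5, 6, 7}) = 8
G(28) = mex({0, 1, 2, 3, 4, 6, 7, 8}) = 5
G(29) = mex({0, 1, 2, 3, 5, 6, 7, 8, 9}) = 4
G(30) = mex({0, 1, 2, 3, 4, 5, 6, 9, 10}) = 7
G(31) = mex({0, 1, 3, 4, 5, 7, 10, 11}) = 2
Therefore G(31) = 2.

2


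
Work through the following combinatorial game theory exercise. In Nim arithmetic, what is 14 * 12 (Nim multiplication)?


Nim multiplication is bilinear over XOR: (u XOR v) * w = (u*w) XOR (v*w).
So we split each operand into its bit components and XOR the pairwise Nim products.
14 = 2 + 4 + 8 (as XOR of powers of 2).
12 = 4 + 8 (as XOR of powers of 2).
Using the standard Nim-product table on single bits:
  2*2 = 3,   2*4 = 8,   2*8 = 12,
  4*4 = 6,   4*8 = 11,  8*8 = 13,
and  1*x = x (identity), k*l = l*k (commutative).
Pairwise Nim products:
  2 * 4 = 8
  2 * 8 = 12
  4 * 4 = 6
  4 * 8 = 11
  8 * 4 = 11
  8 * 8 = 13
XOR them: 8 XOR 12 XOR 6 XOR 11 XOR 11 XOR 13 = 15.
Result: 14 * 12 = 15 (in Nim).

15


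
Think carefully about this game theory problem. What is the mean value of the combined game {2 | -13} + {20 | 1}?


G1 = {2 | -13}, G2 = {20 | 1}
Each is a switch {a | b} with numbers a > b; its mean value is (a + b)/2, and mean value is additive over game sums: m(G1 + G2) = m(G1) + m(G2).
Mean of G1 = (2 + (-13))/2 = -11/2 = -11/2
Mean of G2 = (20 + (1))/2 = 21/2 = 21/2
Mean of G1 + G2 = -11/2 + 21/2 = 5

5


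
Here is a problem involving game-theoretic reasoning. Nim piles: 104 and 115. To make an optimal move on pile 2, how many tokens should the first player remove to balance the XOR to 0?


Piles: 104 and 115
Current XOR: 104 XOR 115 = 27 (non-zero, so this is an N-position).
To make the XOR zero, we need to find a move that balances the piles.
For pile 2 (size 115): target = 115 XOR 27 = 104
We reduce pile 2 from 115 to 104.
Tokens removed: 115 - 104 = 11
Verification: 104 XOR 104 = 0

11


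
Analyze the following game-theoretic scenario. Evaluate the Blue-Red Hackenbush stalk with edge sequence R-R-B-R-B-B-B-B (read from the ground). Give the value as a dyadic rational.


Edges (from ground): R-R-B-R-B-B-B-B
By Berlekamp's sign-expansion rule, a Blue-Red Hackenbush stalk has the value of the surreal number whose sign sequence is the edge sequence with B -> + and R -> -.
Sign sequence: --+-++++
Trace the sign expansion in the surreal number tree, starting from 0:
Edge 1: R (sign -) -> bounds (-inf, 0), value = -1
Edge 2: R (sign -) -> bounds (-inf, -1), value = -2
Edge 3: B (sign +) -> bounds (-2, -1), value = -3/2
Edge 4: R (sign -) -> bounds (-2, -3/2), value = -7/4
Edge 5: B (sign +) -> bounds (-7/4, -3/2), value = -13/8
Edge 6: B (sign +) -> bounds (-13/8, -3/2), value = -25/16
Edge 7: B (sign +) -> bounds (-25/16, -3/2), value = -49/32
Edge 8: B (sign +) -> bounds (-49/32, -3/2), value = -97/64
Game value = -97/64

-97/64


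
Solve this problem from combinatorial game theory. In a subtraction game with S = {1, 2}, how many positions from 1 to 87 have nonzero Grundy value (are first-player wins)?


Subtraction set S = {1, 2}, so G(n) = n mod 3.
G(n) = 0 when n is a multiple of 3.
Multiples of 3 in [1, 87]: 29
N-positions (nonzero Grundy) = 87 - 29 = 58

58


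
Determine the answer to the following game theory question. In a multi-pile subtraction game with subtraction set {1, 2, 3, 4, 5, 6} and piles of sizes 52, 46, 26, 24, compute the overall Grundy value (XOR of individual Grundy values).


Subtraction set: {1, 2, 3, 4, 5, 6}
For this subtraction set, G(n) = n mod 7 (period = max + 1 = 7).
Pile 1 (size 52): G(52) = 52 mod 7 = 3
Pile 2 (size 46): G(46) = 46 mod 7 = 4
Pile 3 (size 26): G(26) = 26 mod 7 = 5
Pile 4 (size 24): G(24) = 24 mod 7 = 3
Total Grundy value = XOR of all: 3 XOR 4 XOR 5 XOR 3 = 1

1


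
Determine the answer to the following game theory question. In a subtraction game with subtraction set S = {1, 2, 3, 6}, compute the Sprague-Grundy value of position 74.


The subtraction set is S = {1, 2, 3, 6}.
G(k) = mex{ G(k - s) : s in S, s <= k }. We compute iteratively: G(0) = 0.
G(1) = mex({0}) = 1
G(2) = mex({0, 1}) = 2
G(3) = mex({0, 1, 2}) = 3
G(4) = mex({1, 2, 3}) = 0
G(5) = mex({0, 2, 3}) = 1
G(6) = mex({0, 1, 3}) = 2
G(7) = mex({0, 1, 2}) = 3
G(8) = mex({1, 2, 3}) = 0
G(9) = mex({0, 2, 3}) = 1
Observe that G(4)..G(9) = 0, 1, 2, 3, 0, 1 repeats G(0)..G(5) = 0, 1, 2, 3, 0, 1.
For k >= max(S) = 6, G(k) is determined by the previous 6 values G(k-6)..G(k-1); a window of 6 consecutive values has recurred shifted by 4, so by induction G(k + 4) = G(k) for all k >= 0: the sequence is periodic from the start with period 4.
One period: G(0..3) = 0, 1, 2, 3.
74 mod 4 = 2, so G(74) = G(2) = 2.

2


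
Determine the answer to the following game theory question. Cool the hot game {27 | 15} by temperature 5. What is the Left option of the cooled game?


Original game: {27 | 15} (a switch {a | b} with a > b).
Cooling by t (for t below the temperature (a - b)/2 = 6) taxes each move by t: {a | b} cooled by t is {a - t | b + t}.
Cooling amount: t = 5
Cooled Left option: 27 - 5 = 22
Cooled Right option: 15 + 5 = 20
Cooled game: {22 | 20}
Left option = 22

22


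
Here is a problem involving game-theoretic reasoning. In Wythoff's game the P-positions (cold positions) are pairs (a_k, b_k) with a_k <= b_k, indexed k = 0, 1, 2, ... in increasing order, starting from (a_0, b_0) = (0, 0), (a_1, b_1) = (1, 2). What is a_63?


By Wythoff's theorem, a_k = floor(k * phi) and b_k = floor(k * phi^2) = a_k + k, where phi = (1 + sqrt(5))/2 is the golden ratio.
phi = (1 + sqrt(5))/2 = 1.618034
k = 63
k * phi = 63 * 1.618034 = 101.936141
a_63 = floor(k * phi) = 101

101


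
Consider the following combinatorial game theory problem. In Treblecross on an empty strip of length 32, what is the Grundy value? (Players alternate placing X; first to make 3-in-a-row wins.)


Treblecross: place X on empty cells; 3-in-a-row wins.
Playing within two cells of an existing X lets the opponent win at once, so sensible play treats the cells i-2..i+2 around each X as dead. The player left with no safe cell loses, so this is a normal-play take-away game on strips of safe cells.
Placing X at cell i (0-indexed) of a strip of k safe cells leaves independent strips of sizes max(0, i-2) and max(0, k-i-3). Hence G(k) = mex{ G(max(0,i-2)) XOR G(max(0,k-i-3)) : 0 <= i < k }, with G(0) = 0.
G(1): splits (0,0):0^0=0 -> mex({0}) = 1
G(2): splits (0,0):0^0=0 -> mex({0}) = 1
G(3): splits (0,0):0^0=0 -> mex({0}) = 1
G(4): splits (0,1):0^1=1 (0,0):0^0=0 -> mex({0, 1}) = 2
G(5): splits (0,2):0^1=1 (0,1):0^1=1 (0,0):0^0=0 -> mex({0, 1}) = 2
G(6) = mex({1}) = 0
G(7) = mex({0, 1, 2}) = 3
G(8) = mex({0, 1, 2}) = 3
G(9) = mex({0, 2}) = 1
G(10) = mex({0, 2, 3}) = 1
G(11) = mex({0, 3}) = 1
G(12) = mex({1, 3}) = 0
G(13) = mex({0, 1, 2, 3}) = 4
G(14) = mex({0, 1, 2}) = 3
G(15) = mex({0, 1, 2}) = 3
G(16) = mex({0, 1, 2, 4}) = 3
G(17) = mex({0, 1, 3, 4}) = 2
G(18) = mex({0, 1, 3, 4}) = 2
G(19) = mex({0, 1, 3, 5}) = 2
G(20) = mex({0, 1, 2, 3, 5}) = 4
G(21) = mex({0, 1, 2, 3, 5}) = 4
G(22) = mex({1, 2, 6}) = 0
G(23) = mex({0, 1, 2, 3, 4, 6}) = 5
G(24) = mex({0, 1, 2, 3, 4}) = 5
G(25) = mex({0, 1, 3, 4, 7}) = 2
G(26) = mex({0, 1, 3, 4, 5, 7}) = 2
G(27) = mex({0, 1, 3, 5}) = 2
G(28) = mex({0, 1, 2, 5}) = 3
G(29) = mex({0, 1, 2, 4, 5, 6}) = 3
G(30) = mex({1, 2, 4, 6}) = 0
G(31) = mex({0, 1, 2, 3, 4, 6}) = 5
G(32) = mex({1, 2, 3, 4, 7}) = 0
Therefore G(32) = 0.

0


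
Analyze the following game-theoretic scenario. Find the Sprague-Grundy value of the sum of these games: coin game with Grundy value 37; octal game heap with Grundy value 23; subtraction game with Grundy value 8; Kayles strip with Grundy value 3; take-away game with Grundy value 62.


By the Sprague-Grundy theorem, the Grundy value of a sum of games is the XOR of individual Grundy values.
coin game: Grundy value = 37. Running XOR: 0 XOR 37 = 37
octal game heap: Grundy value = 23. Running XOR: 37 XOR 23 = 50
subtraction game: Grundy value = 8. Running XOR: 50 XOR 8 = 58
Kayles strip: Grundy value = 3. Running XOR: 58 XOR 3 = 57
take-away game: Grundy value = 62. Running XOR: 57 XOR 62 = 7
The combined Grundy value is 7.

7


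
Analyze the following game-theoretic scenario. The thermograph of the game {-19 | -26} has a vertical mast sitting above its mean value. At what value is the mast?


Game = {-19 | -26}, a switch {a | b} with numbers a > b.
Its thermograph has left wall a - t and right wall b + t, which meet at t = (a - b)/2, where both equal (a + b)/2. So the mast (mean value) is at (a + b)/2.
Mean = (-19 + (-26))/2 = -45/2 = -45/2

-45/2


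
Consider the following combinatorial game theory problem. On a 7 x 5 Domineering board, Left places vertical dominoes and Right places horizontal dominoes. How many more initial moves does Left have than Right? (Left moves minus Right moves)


Board is 7 x 5 (rows x cols).
Left (vertical) placements: (rows-1) * cols = 6 * 5 = 30
Right (horizontal) placements: rows * (cols-1) = 7 * 4 = 28
Advantage = Left - Right = 30 - 28 = 2

2


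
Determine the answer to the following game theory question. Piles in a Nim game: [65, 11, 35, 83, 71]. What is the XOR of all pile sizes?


We need the XOR (exclusive or) of all pile sizes.
After XOR-ing pile 1 (size 65): 0 XOR 65 = 65
After XOR-ing pile 2 (size 11): 65 XOR 11 = 74
After XOR-ing pile 3 (size 35): 74 XOR 35 = 105
After XOR-ing pile 4 (size 83): 105 XOR 83 = 58
After XOR-ing pile 5 (size 71): 58 XOR 71 = 125
The Nim-value of this position is 125.

125


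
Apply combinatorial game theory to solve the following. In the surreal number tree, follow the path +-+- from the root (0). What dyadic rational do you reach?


Sign expansion: +-+-
Rule: track bounds (lo, hi), initially (-inf, +inf). On '+', the current value becomes lo and we move to the simplest number in (value, hi): value + 1 if hi = +inf, otherwise the midpoint (value + hi)/2. On '-', the current value becomes hi and we move to value - 1 if lo = -inf, otherwise the midpoint (lo + value)/2.
Start at 0.
Step 1: sign = +, move right. Bounds: (0, +inf). Value = 1
Step 2: sign = -, move left. Bounds: (0, 1). Value = 1/2
Step 3: sign = +, move right. Bounds: (1/2, 1). Value = 3/4
Step 4: sign = -, move left. Bounds: (1/2, 3/4). Value = 5/8
The surreal number with sign expansion +-+- is 5/8.

5/8


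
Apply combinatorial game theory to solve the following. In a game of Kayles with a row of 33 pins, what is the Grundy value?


Kayles: a move removes 1 or 2 adjacent pins from a contiguous row.
Removing pins from a row of k leaves two independent rows (a, b) with a + b = k - 1 (one pin) or a + b = k - 2 (two pins); an end removal gives a = 0.
By Sprague-Grundy, G(k) = mex{ G(a) XOR G(b) } over all these splits. G(0) = 0.
G(1): splits (0,0):0^0=0 -> mex({0}) = 1
G(2): splits (0,1):0^1=1 (0,0):0^0=0 -> mex({0, 1}) = 2
G(3): splits (0,2):0^2=2 (1,1):1^1=0 (0,1):0^1=1 -> mex({0, 1, 2}) = 3
G(4): splits (0,3):0^3=3 (1,2):1^2=3 (0,2):0^2=2 (1,1):1^1=0 -> mex({0, 2, 3}) = 1
G(5): splits (0,4):0^1=1 (1,3):1^3=2 (2,2):2^2=0 (0,3):0^3=3 (1,2):1^2=3 -> mex({0, 1, 2, 3}) = 4
G(6) = mex({0, 1, 2, 4}) = 3
G(7) = mex({0, 1, 3, 4, 5}) = 2
G(8) = mex({0, 2, 3, 5, 6}) = 1
G(9) = mex({0, 1, 2, 3, 6, 7}) = 4
G(10) = mex({0, 1, 3, 4, 5, 7}) = 2
G(11) = mex({0, 1, 2, 3, 4, 5}) = 6
G(12) = mex({0, 1, 2, 3, 5, 6, 7}) = 4
G(13) = mex({0, 2, 3, 4, 6, 7}) = 1
G(14) = mex({0, 1, 4, 5, 6, 7}) = 2
G(15) = mex({0, 1, 2, 3, 4, 5, 6}) = 7
G(16) = mex({0, 2, 3, 5, 6, 7}) = 1
G(17) = mex({0, 1, 2, 3, 5, 6, 7}) = 4
G(18) = mex({0, 1, 2, 4, 5, 6}) = 3
G(19) = mex({0, 1, 3, 4, 5, 7}) = 2
G(20) = mex({0, 2, 3, 4, 5, 6, 7}) = 1
G(21) = mex({0, 1, 2, 3, 5, 6, 7}) = 4
G(22) = mex({0, 1, 2, 3, 4, 5, 7}) = 6
G(23) = mex({0, 1, 2, 3, 4, 5, 6}) = 7
G(24) = mex({0, 1, 2, 3, 5, 6, 7}) = 4
G(25) = mex({0, 2, 3, 4, 6, 7}) = 1
G(26) = mex({0, 1, 3, 4, 5, 6, 7}) = 2
G(27) = mex({0, 1, 2, 3, 4, 5, 6, 7}) = 8
G(28) = mex({0, 1, 2, 3, 4, 6, 7, 8}) = 5
G(29) = mex({0, 1, 2, 3, 5, 6, 7, 8, 9}) = 4
G(30) = mex({0, 1, 2, 3, 4, 5, 6, 9, 10}) = 7
G(31) = mex({0, 1, 3, 4, 5, 7, 10, 11}) = 2
G(32) = mex({0, 2, 3, 4, 5, 6, 7, 9, 11}) = 1
G(33) = mex({0, 1, 2, 3, 4, 5, 6, 7, 9, 12}) = 8
Therefore G(33) = 8.

8


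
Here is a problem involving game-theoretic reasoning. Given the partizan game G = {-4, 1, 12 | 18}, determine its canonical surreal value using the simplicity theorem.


Left options: {-4, 1, 12}, max = 12
Right options: {18}, min = 18
All options are numbers and max(Left) < min(Right), so by the simplicity theorem the value is the simplest (earliest-born) number strictly between 12 and 18.
Integers 13 through 17 all lie strictly between 12 and 18.
Among integers, the simplest (lowest birthday = smallest |n|; 0 is born on day 0, +-n on day n) is 13.
No non-integer in the interval can be simpler: if x is a non-integer in the interval, then floor(x) or ceil(x) also lies in the interval (the interval contains an integer), and both are proper prefixes of x's sign expansion, i.e. born earlier. So the game value is 13.
Game value = 13

13


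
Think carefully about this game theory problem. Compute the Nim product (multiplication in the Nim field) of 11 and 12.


Nim multiplication is bilinear over XOR: (u XOR v) * w = (u*w) XOR (v*w).
So we split each operand into its bit components and XOR the pairwise Nim products.
11 = 1 + 2 + 8 (as XOR of powers of 2).
12 = 4 + 8 (as XOR of powers of 2).
Using the standard Nim-product table on single bits:
  2*2 = 3,   2*4 = 8,   2*8 = 12,
  4*4 = 6,   4*8 = 11,  8*8 = 13,
and  1*x = x (identity), k*l = l*k (commutative).
Pairwise Nim products:
  1 * 4 = 4
  1 * 8 = 8
  2 * 4 = 8
  2 * 8 = 12
  8 * 4 = 11
  8 * 8 = 13
XOR them: 4 XOR 8 XOR 8 XOR 12 XOR 11 XOR 13 = 14.
Result: 11 * 12 = 14 (in Nim).

14


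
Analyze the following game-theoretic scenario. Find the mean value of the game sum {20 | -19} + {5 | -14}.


G1 = {20 | -19}, G2 = {5 | -14}
Each is a switch {a | b} with numbers a > b; its mean value is (a + b)/2, and mean value is additive over game sums: m(G1 + G2) = m(G1) + m(G2).
Mean of G1 = (20 + (-19))/2 = 1/2 = 1/2
Mean of G2 = (5 + (-14))/2 = -9/2 = -9/2
Mean of G1 + G2 = 1/2 + -9/2 = -4

-4


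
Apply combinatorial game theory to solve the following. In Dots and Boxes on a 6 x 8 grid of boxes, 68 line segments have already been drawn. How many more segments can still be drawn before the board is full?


Grid: 6 x 8 boxes, i.e. 7 rows and 9 columns of dots.
Horizontal edges: (rows + 1) * cols = 7 * 8 = 56
Vertical edges: rows * (cols + 1) = 6 * 9 = 54
Total edges: 56 + 54 = 110
Edges drawn: 68
Remaining: 110 - 68 = 42

42


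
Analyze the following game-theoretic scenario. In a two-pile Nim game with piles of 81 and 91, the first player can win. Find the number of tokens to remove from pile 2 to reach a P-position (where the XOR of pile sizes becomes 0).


Piles: 81 and 91
Current XOR: 81 XOR 91 = 10 (non-zero, so this is an N-position).
To make the XOR zero, we need to find a move that balances the piles.
For pile 2 (size 91): target = 91 XOR 10 = 81
We reduce pile 2 from 91 to 81.
Tokens removed: 91 - 81 = 10
Verification: 81 XOR 81 = 0

10


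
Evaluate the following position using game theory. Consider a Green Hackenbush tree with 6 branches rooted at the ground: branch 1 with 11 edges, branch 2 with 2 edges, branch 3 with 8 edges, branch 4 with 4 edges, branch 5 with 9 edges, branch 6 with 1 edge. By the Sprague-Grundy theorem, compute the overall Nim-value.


The tree has 6 branches from the ground vertex.
In Green Hackenbush, the Nim-value of a simple path of length k is k.
Branch 1: length 11, Nim-value = 11
Branch 2: length 2, Nim-value = 2
Branch 3: length 8, Nim-value = 8
Branch 4: length 4, Nim-value = 4
Branch 5: length 9, Nim-value = 9
Branch 6: length 1, Nim-value = 1
Total Nim-value = XOR of all branch values:
0 XOR 11 = 11
11 XOR 2 = 9
9 XOR 8 = 1
1 XOR 4 = 5
5 XOR 9 = 12
12 XOR 1 = 13
Nim-value of the tree = 13

13


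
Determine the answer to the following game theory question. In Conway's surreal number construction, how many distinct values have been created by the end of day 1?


Day 0: {|} = 0 is born. Count = 1.
Day n: the number of surreal numbers born by day n is 2^(n+1) - 1.
By day 0: 2^1 - 1 = 1
By day 1: 2^2 - 1 = 3
By day 1: 3 surreal numbers.

3


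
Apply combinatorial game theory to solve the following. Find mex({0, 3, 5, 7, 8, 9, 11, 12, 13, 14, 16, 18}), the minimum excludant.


Set = {0, 3, 5, 7, 8, 9, 11, 12, 13, 14, 16, 18}
0 is in the set.
1 is NOT in the set. This is the mex.
mex = 1

1


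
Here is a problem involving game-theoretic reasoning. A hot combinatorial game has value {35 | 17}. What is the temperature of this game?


The game is {35 | 17}, a switch {a | b} with numbers a > b.
Cooling {a | b} by t gives {a - t | b + t}, which stops being hot when a - t = b + t, i.e. at t = (a - b)/2. So the temperature of a switch is (a - b)/2.
Temperature = (Left option - Right option) / 2
= (35 - (17)) / 2
= 18 / 2
= 9

9


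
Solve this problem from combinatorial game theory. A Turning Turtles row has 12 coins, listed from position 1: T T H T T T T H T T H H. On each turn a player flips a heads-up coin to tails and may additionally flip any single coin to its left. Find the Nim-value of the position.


Coins: T T H T T T T H T T H H
Key fact: a single head at position k behaves exactly like a Nim heap of size k (turning it to T and optionally flipping a coin at j < k corresponds to moving the heap from k to j, or to 0), and heads combine as a disjunctive sum (two heads at the same place would cancel, matching j XOR j = 0). So the Nim-value is the XOR of the 1-indexed positions of the heads.
Face-up positions (1-indexed): [3, 8, 11, 12]
XOR 0 with 3: 0 XOR 3 = 3
XOR 3 with 8: 3 XOR 8 = 11
XOR 11 with 11: 11 XOR 11 = 0
XOR 0 with 12: 0 XOR 12 = 12
Nim-value = 12

12


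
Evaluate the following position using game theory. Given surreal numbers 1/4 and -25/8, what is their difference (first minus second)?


x = 1/4, y = -25/8
Converting to common denominator: 8
x = 2/8, y = -25/8
x - y = 1/4 - -25/8 = 27/8

27/8


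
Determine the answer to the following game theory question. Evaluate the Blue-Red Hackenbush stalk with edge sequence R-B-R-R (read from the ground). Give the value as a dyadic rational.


Edges (from ground): R-B-R-R
By Berlekamp's sign-expansion rule, a Blue-Red Hackenbush stalk has the value of the surreal number whose sign sequence is the edge sequence with B -> + and R -> -.
Sign sequence: -+--
Trace the sign expansion in the surreal number tree, starting from 0:
Edge 1: R (sign -) -> bounds (-inf, 0), value = -1
Edge 2: B (sign +) -> bounds (-1, 0), value = -1/2
Edge 3: R (sign -) -> bounds (-1, -1/2), value = -3/4
Edge 4: R (sign -) -> bounds (-1, -3/4), value = -7/8
Game value = -7/8

-7/8


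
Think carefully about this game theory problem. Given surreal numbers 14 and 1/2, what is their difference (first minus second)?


x = 14, y = 1/2
Converting to common denominator: 2
x = 28/2, y = 1/2
x - y = 14 - 1/2 = 27/2

27/2


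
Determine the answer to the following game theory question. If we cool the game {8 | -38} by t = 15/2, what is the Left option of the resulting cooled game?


Original game: {8 | -38} (a switch {a | b} with a > b).
Cooling by t (for t below the temperature (a - b)/2 = 23) taxes each move by t: {a | b} cooled by t is {a - t | b + t}.
Cooling amount: t = 15/2
Cooled Left option: 8 - 15/2 = 1/2
Cooled Right option: -38 + 15/2 = -61/2
Cooled game: {1/2 | -61/2}
Left option = 1/2

1/2


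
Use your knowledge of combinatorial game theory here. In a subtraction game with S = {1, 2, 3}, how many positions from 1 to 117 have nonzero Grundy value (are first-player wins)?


Subtraction set S = {1, 2, 3}, so G(n) = n mod 4.
G(n) = 0 when n is a multiple of 4.
Multiples of 4 in [1, 117]: 29
N-positions (nonzero Grundy) = 117 - 29 = 88

88


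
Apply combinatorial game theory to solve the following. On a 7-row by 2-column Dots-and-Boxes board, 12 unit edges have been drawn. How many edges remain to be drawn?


Grid: 7 x 2 boxes, i.e. 8 rows and 3 columns of dots.
Horizontal edges: (rows + 1) * cols = 8 * 2 = 16
Vertical edges: rows * (cols + 1) = 7 * 3 = 21
Total edges: 16 + 21 = 37
Edges drawn: 12
Remaining: 37 - 12 = 25

25


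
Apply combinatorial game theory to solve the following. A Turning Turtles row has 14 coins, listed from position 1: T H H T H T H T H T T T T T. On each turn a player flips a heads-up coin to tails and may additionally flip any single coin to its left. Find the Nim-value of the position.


Coins: T H H T H T H T H T T T T T
Key fact: a single head at position k behaves exactly like a Nim heap of size k (turning it to T and optionally flipping a coin at j < k corresponds to moving the heap from k to j, or to 0), and heads combine as a disjunctive sum (two heads at the same place would cancel, matching j XOR j = 0). So the Nim-value is the XOR of the 1-indexed positions of the heads.
Face-up positions (1-indexed): [2, 3, 5, 7, 9]
XOR 0 with 2: 0 XOR 2 = 2
XOR 2 with 3: 2 XOR 3 = 1
XOR 1 with 5: 1 XOR 5 = 4
XOR 4 with 7: 4 XOR 7 = 3
XOR 3 with 9: 3 XOR 9 = 10
Nim-value = 10

10


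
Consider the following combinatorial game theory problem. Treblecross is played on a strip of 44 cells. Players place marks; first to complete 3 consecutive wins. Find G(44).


Treblecross: place X on empty cells; 3-in-a-row wins.
Playing within two cells of an existing X lets the opponent win at once, so sensible play treats the cells i-2..i+2 around each X as dead. The player left with no safe cell loses, so this is a normal-play take-away game on strips of safe cells.
Placing X at cell i (0-indexed) of a strip of k safe cells leaves independent strips of sizes max(0, i-2) and max(0, k-i-3). Hence G(k) = mex{ G(max(0,i-2)) XOR G(max(0,k-i-3)) : 0 <= i < k }, with G(0) = 0.
G(1): splits (0,0):0^0=0 -> mex({0}) = 1
G(2): splits (0,0):0^0=0 -> mex({0}) = 1
G(3): splits (0,0):0^0=0 -> mex({0}) = 1
G(4): splits (0,1):0^1=1 (0,0):0^0=0 -> mex({0, 1}) = 2
G(5): splits (0,2):0^1=1 (0,1):0^1=1 (0,0):0^0=0 -> mex({0, 1}) = 2
G(6) = mex({1}) = 0
G(7) = mex({0, 1, 2}) = 3
G(8) = mex({0, 1, 2}) = 3
G(9) = mex({0, 2}) = 1
G(10) = mex({0, 2, 3}) = 1
G(11) = mex({0, 3}) = 1
G(12) = mex({1, 3}) = 0
G(13) = mex({0, 1, 2, 3}) = 4
G(14) = mex({0, 1, 2}) = 3
G(15) = mex({0, 1, 2}) = 3
G(16) = mex({0, 1, 2, 4}) = 3
G(17) = mex({0, 1, 3, 4}) = 2
G(18) = mex({0, 1, 3, 4}) = 2
G(19) = mex({0, 1, 3, 5}) = 2
G(20) = mex({0, 1, 2, 3, 5}) = 4
G(21) = mex({0, 1, 2, 3, 5}) = 4
G(22) = mex({1, 2, 6}) = 0
G(23) = mex({0, 1, 2, 3, 4, 6}) = 5
G(24) = mex({0, 1, 2, 3, 4}) = 5
G(25) = mex({0, 1, 3, 4, 7}) = 2
G(26) = mex({0, 1, 3, 4, 5, 7}) = 2
G(27) = mex({0, 1, 3, 5}) = 2
G(28) = mex({0, 1, 2, 5}) = 3
G(29) = mex({0, 1, 2, 4, 5, 6}) = 3
G(30) = mex({1, 2, 4, 6}) = 0
G(31) = mex({0, 1, 2, 3, 4, 6}) = 5
G(32) = mex({1, 2, 3, 4, 7}) = 0
G(33) = mex({0, 3, 7}) = 1
G(34) = mex({0, 2, 3, 5, 7}) = 1
G(35) = mex({0, 2, 3, 5, 6}) = 1
G(36) = mex({0, 1, 2, 5, 6}) = 3
G(37) = mex({0, 1, 2, 4, 5, 6}) = 3
G(38) = mex({0, 1, 2, 4}) = 3
G(39) = mex({0, 1, 2, 3, 4, 7}) = 5
G(40) = mex({0, 1, 2, 3, 4, 5, 7}) = 6
G(41) = mex({0, 1, 2, 3, 5, 7}) = 4
G(42) = mex({0, 1, 2, 3, 5, 6, 7}) = 4
G(43) = mex({0, 2, 3, 5, 6}) = 1
G(44) = mex({1, 2, 3, 4, 5, 6}) = 0
Therefore G(44) = 0.

0


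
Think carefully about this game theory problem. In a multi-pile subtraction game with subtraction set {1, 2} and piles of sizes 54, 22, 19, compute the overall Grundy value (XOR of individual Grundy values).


Subtraction set: {1, 2}
For this subtraction set, G(n) = n mod 3 (period = max + 1 = 3).
Pile 1 (size 54): G(54) = 54 mod 3 = 0
Pile 2 (size 22): G(22) = 22 mod 3 = 1
Pile 3 (size 19): G(19) = 19 mod 3 = 1
Total Grundy value = XOR of all: 0 XOR 1 XOR 1 = 0

0


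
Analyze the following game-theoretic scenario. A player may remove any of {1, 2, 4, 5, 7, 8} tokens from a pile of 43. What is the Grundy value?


The subtraction set is S = {1, 2, 4, 5, 7, 8}.
G(k) = mex{ G(k - s) : s in S, s <= k }. We compute iteratively: G(0) = 0.
G(1) = mex({0}) = 1
G(2) = mex({0, 1}) = 2
G(3) = mex({1, 2}) = 0
G(4) = mex({0, 2}) = 1
G(5) = mex({0, 1}) = 2
G(6) = mex({1, 2}) = 0
G(7) = mex({0, 2}) = 1
G(8) = mex({0, 1}) = 2
G(9) = mex({1, 2}) = 0
G(10) = mex({0, 2}) = 1
Observe that G(3)..G(10) = 0, 1, 2, 0, 1, 2, 0, 1 repeats G(0)..G(7) = 0, 1, 2, 0, 1, 2, 0, 1.
For k >= max(S) = 8, G(k) is determined by the previous 8 values G(k-8)..G(k-1); a window of 8 consecutive values has recurred shifted by 3, so by induction G(k + 3) = G(k) for all k >= 0: the sequence is periodic from the start with period 3.
One period: G(0..2) = 0, 1, 2.
43 mod 3 = 1, so G(43) = G(1) = 1.

1
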